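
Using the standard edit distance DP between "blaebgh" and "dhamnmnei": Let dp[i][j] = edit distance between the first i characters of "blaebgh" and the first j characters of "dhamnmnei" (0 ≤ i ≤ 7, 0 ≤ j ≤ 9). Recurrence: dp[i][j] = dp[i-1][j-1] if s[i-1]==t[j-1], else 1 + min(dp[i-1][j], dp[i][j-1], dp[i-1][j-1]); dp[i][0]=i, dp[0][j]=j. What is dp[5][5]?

4

   ''  d  h  a  m  n  m  n  e  i
''  0  1  2  3  4  5  6  7  8  9
 b  1  1  2  3  4  5  6  7  8  9
 l  2  2  2  3  4  5  6  7  8  9
 a  3  3  3  2  3  4  5  6  7  8
 e  4  4  4  3  3  4  5  6  6  7
 b  5  5  5  4  4  4  5  6  7  7
 g  6  6  6  5  5  5  5  6  7  8
 h  7  7  6  6  6  6  6  6  7  8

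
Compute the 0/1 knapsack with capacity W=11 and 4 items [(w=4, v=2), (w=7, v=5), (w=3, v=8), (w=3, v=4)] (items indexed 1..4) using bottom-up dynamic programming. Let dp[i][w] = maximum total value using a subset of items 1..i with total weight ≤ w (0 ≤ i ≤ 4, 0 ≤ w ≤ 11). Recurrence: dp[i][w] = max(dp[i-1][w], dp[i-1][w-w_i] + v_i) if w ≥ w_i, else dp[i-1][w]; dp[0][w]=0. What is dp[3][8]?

i\w   0   1   2   3   4   5   6   7   8   9  10  11
  0   0   0   0   0   0   0   0   0   0   0   0   0
  1   0   0   0   0   2   2   2   2   2   2   2   2
  2   0   0   0   0   2   2   2   5   5   5   5   7
  3   0   0   0   8   8   8   8  10  10  10  13  13
  4   0   0   0   8   8   8  12  12  12  12  14  14

10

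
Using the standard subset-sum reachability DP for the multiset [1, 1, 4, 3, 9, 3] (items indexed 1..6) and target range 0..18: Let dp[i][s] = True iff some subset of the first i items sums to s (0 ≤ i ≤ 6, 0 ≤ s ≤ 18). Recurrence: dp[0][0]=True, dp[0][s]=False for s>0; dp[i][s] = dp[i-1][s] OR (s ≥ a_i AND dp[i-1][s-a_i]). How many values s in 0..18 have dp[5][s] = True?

i\s   0   1   2   3   4   5   6   7   8   9  10  11  12  13  14  15  16  17  18
  0   T   F   F   F   F   F   F   F   F   F   F   F   F   F   F   F   F   F   F
  1   T   T   F   F   F   F   F   F   F   F   F   F   F   F   F   F   F   F   F
  2   T   T   T   F   F   F   F   F   F   F   F   F   F   F   F   F   F   F   F
  3   T   T   T   F   T   T   T   F   F   F   F   F   F   F   F   F   F   F   F
  4   T   T   T   T   T   T   T   T   T   T   F   F   F   F   F   F   F   F   F
  5   T   T   T   T   T   T   T   T   T   T   T   T   T   T   T   T   T   T   T
  6   T   T   T   T   T   T   T   T   T   T   T   T   T   T   T   T   T   T   T

19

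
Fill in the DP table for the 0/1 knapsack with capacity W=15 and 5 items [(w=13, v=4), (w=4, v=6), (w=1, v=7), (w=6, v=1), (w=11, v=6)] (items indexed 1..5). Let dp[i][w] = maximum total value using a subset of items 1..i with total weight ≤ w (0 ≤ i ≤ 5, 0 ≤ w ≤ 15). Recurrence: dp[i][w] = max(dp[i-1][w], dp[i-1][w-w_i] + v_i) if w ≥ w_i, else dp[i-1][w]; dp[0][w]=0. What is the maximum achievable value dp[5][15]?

i\w   0   1   2   3   4   5   6   7   8   9  10  11  12  13  14  15
  0   0   0   0   0   0   0   0   0   0   0   0   0   0   0   0   0
  1   0   0   0   0   0   0   0   0   0   0   0   0   0   4   4   4
  2   0   0   0   0   6   6   6   6   6   6   6   6   6   6   6   6
  3   0   7   7   7   7  13  13  13  13  13  13  13  13  13  13  13
  4   0   7   7   7   7  13  13  13  13  13  13  14  14  14  14  14
  5   0   7   7   7   7  13  13  13  13  13  13  14  14  14  14  14

14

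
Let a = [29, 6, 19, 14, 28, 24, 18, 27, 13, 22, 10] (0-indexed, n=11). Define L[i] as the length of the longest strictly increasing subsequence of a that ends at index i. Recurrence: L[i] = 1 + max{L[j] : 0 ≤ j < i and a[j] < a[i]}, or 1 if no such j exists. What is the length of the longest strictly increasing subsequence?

   i    0    1    2    3    4    5    6    7    8    9   10
a[i]   29    6   19   14   28   24   18   27   13   22   10
L[i]    1    1    2    2    3    3    3    4    2    4    2

4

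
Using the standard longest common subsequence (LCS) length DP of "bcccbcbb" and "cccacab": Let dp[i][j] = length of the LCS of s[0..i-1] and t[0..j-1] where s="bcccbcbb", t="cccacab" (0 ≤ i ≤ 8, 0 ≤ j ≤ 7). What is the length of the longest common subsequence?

   ''  c  c  c  a  c  a  b
''  0  0  0  0  0  0  0  0
 b  0  0  0  0  0  0  0  1
 c  0  1  1  1  1  1  1  1
 c  0  1  2  2  2  2  2  2
 c  0  1  2  3  3  3  3  3
 b  0  1  2  3  3  3  3  4
 c  0  1  2  3  3  4  4  4
 b  0  1  2  3  3  4  4  5
 b  0  1  2  3  3  4  4  5

5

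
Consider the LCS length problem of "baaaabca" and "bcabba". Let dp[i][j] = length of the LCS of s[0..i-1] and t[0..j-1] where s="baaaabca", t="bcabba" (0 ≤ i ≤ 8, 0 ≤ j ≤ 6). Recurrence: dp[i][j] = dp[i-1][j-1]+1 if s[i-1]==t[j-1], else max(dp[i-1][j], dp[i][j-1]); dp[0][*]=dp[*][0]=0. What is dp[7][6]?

3

   ''  b  c  a  b  b  a
''  0  0  0  0  0  0  0
 b  0  1  1  1  1  1  1
 a  0  1  1  2  2  2  2
 a  0  1  1  2  2  2  3
 a  0  1  1  2  2  2  3
 a  0  1  1  2  2  2  3
 b  0  1  1  2  3  3  3
 c  0  1  2  2  3  3  3
 a  0  1  2  3  3  3  4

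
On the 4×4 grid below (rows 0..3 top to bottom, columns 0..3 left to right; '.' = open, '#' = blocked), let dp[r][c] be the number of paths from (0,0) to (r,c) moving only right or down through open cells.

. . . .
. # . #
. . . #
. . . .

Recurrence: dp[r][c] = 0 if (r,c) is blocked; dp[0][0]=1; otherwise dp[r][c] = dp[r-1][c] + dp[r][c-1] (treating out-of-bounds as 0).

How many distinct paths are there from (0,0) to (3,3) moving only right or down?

r\c   0   1   2   3
  0   1   1   1   1
  1   1   0   1   0
  2   1   1   2   0
  3   1   2   4   4

4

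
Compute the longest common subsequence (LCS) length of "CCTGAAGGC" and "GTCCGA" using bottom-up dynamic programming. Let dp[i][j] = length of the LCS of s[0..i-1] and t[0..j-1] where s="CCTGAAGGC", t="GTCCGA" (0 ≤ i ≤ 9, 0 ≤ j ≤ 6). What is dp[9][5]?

   ''  G  T  C  C  G  A
''  0  0  0  0  0  0  0
 C  0  0  0  1  1  1  1
 C  0  0  0  1  2  2  2
 T  0  0  1  1  2  2  2
 G  0  1  1  1  2  3  3
 A  0  1  1  1  2  3  4
 A  0  1  1  1  2  3  4
 G  0  1  1  1  2  3  4
 G  0  1  1  1  2  3  4
 C  0  1  1  2  2  3  4

3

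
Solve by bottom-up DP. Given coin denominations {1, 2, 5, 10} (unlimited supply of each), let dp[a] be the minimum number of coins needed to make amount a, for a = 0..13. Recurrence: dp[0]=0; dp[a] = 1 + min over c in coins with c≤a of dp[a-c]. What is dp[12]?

2

 a  0  1  2  3  4  5  6  7  8  9 10 11 12 13
dp  0  1  1  2  2  1  2  2  3  3  1  2  2  3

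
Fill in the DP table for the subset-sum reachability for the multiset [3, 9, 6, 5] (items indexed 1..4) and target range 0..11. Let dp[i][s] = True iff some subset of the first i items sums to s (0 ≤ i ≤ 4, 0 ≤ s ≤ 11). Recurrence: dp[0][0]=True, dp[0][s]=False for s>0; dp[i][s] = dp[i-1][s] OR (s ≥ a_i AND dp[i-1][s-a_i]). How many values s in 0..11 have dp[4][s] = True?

7

i\s   0   1   2   3   4   5   6   7   8   9  10  11
  0   T   F   F   F   F   F   F   F   F   F   F   F
  1   T   F   F   T   F   F   F   F   F   F   F   F
  2   T   F   F   T   F   F   F   F   F   T   F   F
  3   T   F   F   T   F   F   T   F   F   T   F   F
  4   T   F   F   T   F   T   T   F   T   T   F   T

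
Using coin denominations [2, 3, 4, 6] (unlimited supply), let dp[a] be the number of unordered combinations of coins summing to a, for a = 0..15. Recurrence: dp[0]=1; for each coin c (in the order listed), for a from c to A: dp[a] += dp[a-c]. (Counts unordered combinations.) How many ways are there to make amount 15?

11

after  coin     0     1     2     3     4     5     6     7     8     9    10    11    12    13    14    15
          2     1     0     1     0     1     0     1     0     1     0     1     0     1     0     1     0
          3     1     0     1     1     1     1     2     1     2     2     2     2     3     2     3     3
          4     1     0     1     1     2     1     3     2     4     3     5     4     7     5     8     7
          6     1     0     1     1     2     1     4     2     5     4     7     5    11     7    13    11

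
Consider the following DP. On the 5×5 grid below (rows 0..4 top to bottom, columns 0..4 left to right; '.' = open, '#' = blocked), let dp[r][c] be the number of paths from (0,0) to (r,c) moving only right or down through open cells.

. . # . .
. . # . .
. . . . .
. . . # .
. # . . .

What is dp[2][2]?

r\c   0   1   2   3   4
  0   1   1   0   0   0
  1   1   2   0   0   0
  2   1   3   3   3   3
  3   1   4   7   0   3
  4   1   0   7   7  10

3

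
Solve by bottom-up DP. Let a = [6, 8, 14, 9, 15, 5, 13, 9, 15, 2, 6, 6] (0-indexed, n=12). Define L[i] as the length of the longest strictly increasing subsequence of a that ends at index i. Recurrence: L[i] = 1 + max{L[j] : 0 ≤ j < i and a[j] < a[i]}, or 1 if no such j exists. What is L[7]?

   i    0    1    2    3    4    5    6    7    8    9   10   11
a[i]    6    8   14    9   15    5   13    9   15    2    6    6
L[i]    1    2    3    3    4    1    4    3    5    1    2    2

3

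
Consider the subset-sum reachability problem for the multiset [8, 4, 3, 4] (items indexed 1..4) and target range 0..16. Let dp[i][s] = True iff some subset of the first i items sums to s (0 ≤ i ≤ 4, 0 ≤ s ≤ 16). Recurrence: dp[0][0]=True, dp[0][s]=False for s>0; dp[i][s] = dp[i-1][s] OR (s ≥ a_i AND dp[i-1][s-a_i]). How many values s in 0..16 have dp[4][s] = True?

9

i\s   0   1   2   3   4   5   6   7   8   9  10  11  12  13  14  15  16
  0   T   F   F   F   F   F   F   F   F   F   F   F   F   F   F   F   F
  1   T   F   F   F   F   F   F   F   T   F   F   F   F   F   F   F   F
  2   T   F   F   F   T   F   F   F   T   F   F   F   T   F   F   F   F
  3   T   F   F   T   T   F   F   T   T   F   F   T   T   F   F   T   F
  4   T   F   F   T   T   F   F   T   T   F   F   T   T   F   F   T   T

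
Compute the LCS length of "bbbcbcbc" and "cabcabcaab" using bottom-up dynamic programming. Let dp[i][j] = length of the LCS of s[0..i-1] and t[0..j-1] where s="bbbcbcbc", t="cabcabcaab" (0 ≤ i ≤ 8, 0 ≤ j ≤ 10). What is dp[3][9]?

   ''  c  a  b  c  a  b  c  a  a  b
''  0  0  0  0  0  0  0  0  0  0  0
 b  0  0  0  1  1  1  1  1  1  1  1
 b  0  0  0  1  1  1  2  2  2  2  2
 b  0  0  0  1  1  1  2  2  2  2  3
 c  0  1  1  1  2  2  2  3  3  3  3
 b  0  1  1  2  2  2  3  3  3  3  4
 c  0  1  1  2  3  3  3  4  4  4  4
 b  0  1  1  2  3  3  4  4  4  4  5
 c  0  1  1  2  3  3  4  5  5  5  5

2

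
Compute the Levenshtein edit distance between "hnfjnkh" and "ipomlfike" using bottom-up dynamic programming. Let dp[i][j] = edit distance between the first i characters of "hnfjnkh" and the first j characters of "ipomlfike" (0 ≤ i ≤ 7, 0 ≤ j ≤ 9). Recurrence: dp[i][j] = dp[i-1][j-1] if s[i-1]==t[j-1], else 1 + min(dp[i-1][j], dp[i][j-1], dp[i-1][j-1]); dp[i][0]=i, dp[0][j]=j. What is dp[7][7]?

   ''  i  p  o  m  l  f  i  k  e
''  0  1  2  3  4  5  6  7  8  9
 h  1  1  2  3  4  5  6  7  8  9
 n  2  2  2  3  4  5  6  7  8  9
 f  3  3  3  3  4  5  5  6  7  8
 j  4  4  4  4  4  5  6  6  7  8
 n  5  5  5  5  5  5  6  7  7  8
 k  6  6  6  6  6  6  6  7  7  8
 h  7  7  7  7  7  7  7  7  8  8

7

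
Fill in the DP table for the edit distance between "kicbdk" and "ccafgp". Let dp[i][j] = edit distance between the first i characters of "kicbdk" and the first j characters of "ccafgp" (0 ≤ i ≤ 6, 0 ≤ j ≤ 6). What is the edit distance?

6

   ''  c  c  a  f  g  p
''  0  1  2  3  4  5  6
 k  1  1  2  3  4  5  6
 i  2  2  2  3  4  5  6
 c  3  2  2  3  4  5  6
 b  4  3  3  3  4  5  6
 d  5  4  4  4  4  5  6
 k  6  5  5  5  5  5  6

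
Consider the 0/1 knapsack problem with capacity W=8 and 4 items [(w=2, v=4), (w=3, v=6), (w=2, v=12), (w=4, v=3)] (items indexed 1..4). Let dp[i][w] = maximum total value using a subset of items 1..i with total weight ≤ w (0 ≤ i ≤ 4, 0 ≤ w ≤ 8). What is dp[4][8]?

22

i\w   0   1   2   3   4   5   6   7   8
  0   0   0   0   0   0   0   0   0   0
  1   0   0   4   4   4   4   4   4   4
  2   0   0   4   6   6  10  10  10  10
  3   0   0  12  12  16  18  18  22  22
  4   0   0  12  12  16  18  18  22  22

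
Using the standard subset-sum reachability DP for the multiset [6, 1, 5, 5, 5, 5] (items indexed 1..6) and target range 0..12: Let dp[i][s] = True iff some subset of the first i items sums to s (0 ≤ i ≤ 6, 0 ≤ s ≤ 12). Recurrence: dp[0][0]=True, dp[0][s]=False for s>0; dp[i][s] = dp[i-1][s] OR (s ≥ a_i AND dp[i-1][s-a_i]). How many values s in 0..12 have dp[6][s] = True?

8

i\s   0   1   2   3   4   5   6   7   8   9  10  11  12
  0   T   F   F   F   F   F   F   F   F   F   F   F   F
  1   T   F   F   F   F   F   T   F   F   F   F   F   F
  2   T   T   F   F   F   F   T   T   F   F   F   F   F
  3   T   T   F   F   F   T   T   T   F   F   F   T   T
  4   T   T   F   F   F   T   T   T   F   F   T   T   T
  5   T   T   F   F   F   T   T   T   F   F   T   T   T
  6   T   T   F   F   F   T   T   T   F   F   T   T   T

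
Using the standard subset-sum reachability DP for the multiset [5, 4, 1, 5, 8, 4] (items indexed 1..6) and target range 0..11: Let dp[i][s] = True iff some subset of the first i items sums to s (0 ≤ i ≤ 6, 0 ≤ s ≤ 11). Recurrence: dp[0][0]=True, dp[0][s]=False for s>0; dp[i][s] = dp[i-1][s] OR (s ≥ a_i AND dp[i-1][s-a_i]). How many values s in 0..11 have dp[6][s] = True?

i\s   0   1   2   3   4   5   6   7   8   9  10  11
  0   T   F   F   F   F   F   F   F   F   F   F   F
  1   T   F   F   F   F   T   F   F   F   F   F   F
  2   T   F   F   F   T   T   F   F   F   T   F   F
  3   T   T   F   F   T   T   T   F   F   T   T   F
  4   T   T   F   F   T   T   T   F   F   T   T   T
  5   T   T   F   F   T   T   T   F   T   T   T   T
  6   T   T   F   F   T   T   T   F   T   T   T   T

9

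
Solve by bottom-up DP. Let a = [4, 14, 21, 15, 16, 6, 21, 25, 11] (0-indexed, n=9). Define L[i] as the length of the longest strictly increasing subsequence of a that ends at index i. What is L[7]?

6

   i    0    1    2    3    4    5    6    7    8
a[i]    4   14   21   15   16    6   21   25   11
L[i]    1    2    3    3    4    2    5    6    3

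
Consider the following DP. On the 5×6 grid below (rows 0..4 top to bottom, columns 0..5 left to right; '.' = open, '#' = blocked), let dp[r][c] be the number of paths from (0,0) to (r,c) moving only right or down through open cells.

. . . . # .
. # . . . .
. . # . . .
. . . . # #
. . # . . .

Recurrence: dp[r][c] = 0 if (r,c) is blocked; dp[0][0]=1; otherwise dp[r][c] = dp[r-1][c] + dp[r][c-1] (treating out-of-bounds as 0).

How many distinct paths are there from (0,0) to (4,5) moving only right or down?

r\c   0   1   2   3   4   5
  0   1   1   1   1   0   0
  1   1   0   1   2   2   2
  2   1   1   0   2   4   6
  3   1   2   2   4   0   0
  4   1   3   0   4   4   4

4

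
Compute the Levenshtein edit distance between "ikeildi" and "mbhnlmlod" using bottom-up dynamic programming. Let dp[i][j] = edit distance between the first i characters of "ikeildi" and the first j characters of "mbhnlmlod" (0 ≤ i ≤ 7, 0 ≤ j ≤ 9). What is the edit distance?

8

   ''  m  b  h  n  l  m  l  o  d
''  0  1  2  3  4  5  6  7  8  9
 i  1  1  2  3  4  5  6  7  8  9
 k  2  2  2  3  4  5  6  7  8  9
 e  3  3  3  3  4  5  6  7  8  9
 i  4  4  4  4  4  5  6  7  8  9
 l  5  5  5  5  5  4  5  6  7  8
 d  6  6  6  6  6  5  5  6  7  7
 i  7  7  7  7  7  6  6  6  7  8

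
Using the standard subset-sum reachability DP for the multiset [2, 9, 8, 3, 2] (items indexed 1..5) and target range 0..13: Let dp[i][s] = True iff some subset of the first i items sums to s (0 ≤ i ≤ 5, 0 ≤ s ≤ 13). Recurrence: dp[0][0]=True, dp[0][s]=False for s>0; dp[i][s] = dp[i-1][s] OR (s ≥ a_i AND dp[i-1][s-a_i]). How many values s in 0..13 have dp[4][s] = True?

i\s   0   1   2   3   4   5   6   7   8   9  10  11  12  13
  0   T   F   F   F   F   F   F   F   F   F   F   F   F   F
  1   T   F   T   F   F   F   F   F   F   F   F   F   F   F
  2   T   F   T   F   F   F   F   F   F   T   F   T   F   F
  3   T   F   T   F   F   F   F   F   T   T   T   T   F   F
  4   T   F   T   T   F   T   F   F   T   T   T   T   T   T
  5   T   F   T   T   T   T   F   T   T   T   T   T   T   T

10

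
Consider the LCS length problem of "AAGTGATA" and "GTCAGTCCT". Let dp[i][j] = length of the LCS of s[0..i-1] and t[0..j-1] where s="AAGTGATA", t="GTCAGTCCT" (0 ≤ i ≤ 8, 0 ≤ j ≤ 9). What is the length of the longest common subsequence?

   ''  G  T  C  A  G  T  C  C  T
''  0  0  0  0  0  0  0  0  0  0
 A  0  0  0  0  1  1  1  1  1  1
 A  0  0  0  0  1  1  1  1  1  1
 G  0  1  1  1  1  2  2  2  2  2
 T  0  1  2  2  2  2  3  3  3  3
 G  0  1  2  2  2  3  3  3  3  3
 A  0  1  2  2  3  3  3  3  3  3
 T  0  1  2  2  3  3  4  4  4  4
 A  0  1  2  2  3  3  4  4  4  4

4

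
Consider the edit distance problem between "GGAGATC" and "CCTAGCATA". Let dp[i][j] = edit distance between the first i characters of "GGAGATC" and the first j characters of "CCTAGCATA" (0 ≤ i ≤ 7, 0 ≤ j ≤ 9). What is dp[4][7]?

5

   ''  C  C  T  A  G  C  A  T  A
''  0  1  2  3  4  5  6  7  8  9
 G  1  1  2  3  4  4  5  6  7  8
 G  2  2  2  3  4  4  5  6  7  8
 A  3  3  3  3  3  4  5  5  6  7
 G  4  4  4  4  4  3  4  5  6  7
 A  5  5  5  5  4  4  4  4  5  6
 T  6  6  6  5  5  5  5  5  4  5
 C  7  6  6  6  6  6  5  6  5  5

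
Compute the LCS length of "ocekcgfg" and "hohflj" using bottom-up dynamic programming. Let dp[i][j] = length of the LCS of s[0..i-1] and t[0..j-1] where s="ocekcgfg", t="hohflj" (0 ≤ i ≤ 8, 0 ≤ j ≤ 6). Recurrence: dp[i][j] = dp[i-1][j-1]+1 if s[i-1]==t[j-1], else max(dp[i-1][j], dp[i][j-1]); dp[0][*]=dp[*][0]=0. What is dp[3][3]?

1

   ''  h  o  h  f  l  j
''  0  0  0  0  0  0  0
 o  0  0  1  1  1  1  1
 c  0  0  1  1  1  1  1
 e  0  0  1  1  1  1  1
 k  0  0  1  1  1  1  1
 c  0  0  1  1  1  1  1
 g  0  0  1  1  1  1  1
 f  0  0  1  1  2  2  2
 g  0  0  1  1  2  2  2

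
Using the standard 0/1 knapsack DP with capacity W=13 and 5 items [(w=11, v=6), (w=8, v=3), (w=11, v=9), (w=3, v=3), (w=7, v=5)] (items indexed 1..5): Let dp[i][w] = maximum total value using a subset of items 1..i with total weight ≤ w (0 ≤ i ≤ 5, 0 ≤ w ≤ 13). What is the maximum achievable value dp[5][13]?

i\w   0   1   2   3   4   5   6   7   8   9  10  11  12  13
  0   0   0   0   0   0   0   0   0   0   0   0   0   0   0
  1   0   0   0   0   0   0   0   0   0   0   0   6   6   6
  2   0   0   0   0   0   0   0   0   3   3   3   6   6   6
  3   0   0   0   0   0   0   0   0   3   3   3   9   9   9
  4   0   0   0   3   3   3   3   3   3   3   3   9   9   9
  5   0   0   0   3   3   3   3   5   5   5   8   9   9   9

9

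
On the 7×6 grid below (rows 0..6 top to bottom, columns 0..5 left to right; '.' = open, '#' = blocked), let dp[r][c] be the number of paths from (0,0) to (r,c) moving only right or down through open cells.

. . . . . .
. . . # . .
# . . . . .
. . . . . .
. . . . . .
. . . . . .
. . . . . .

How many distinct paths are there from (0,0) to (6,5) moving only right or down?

252

r\c   0   1   2   3   4   5
  0   1   1   1   1   1   1
  1   1   2   3   0   1   2
  2   0   2   5   5   6   8
  3   0   2   7  12  18  26
  4   0   2   9  21  39  65
  5   0   2  11  32  71 136
  6   0   2  13  45 116 252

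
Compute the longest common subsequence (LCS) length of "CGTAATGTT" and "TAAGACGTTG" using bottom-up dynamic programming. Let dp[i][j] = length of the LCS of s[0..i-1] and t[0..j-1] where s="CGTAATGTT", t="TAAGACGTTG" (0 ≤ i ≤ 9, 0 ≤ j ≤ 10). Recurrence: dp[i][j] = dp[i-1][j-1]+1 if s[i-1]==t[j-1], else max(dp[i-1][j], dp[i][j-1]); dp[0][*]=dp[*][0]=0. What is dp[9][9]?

6

   ''  T  A  A  G  A  C  G  T  T  G
''  0  0  0  0  0  0  0  0  0  0  0
 C  0  0  0  0  0  0  1  1  1  1  1
 G  0  0  0  0  1  1  1  2  2  2  2
 T  0  1  1  1  1  1  1  2  3  3  3
 A  0  1  2  2  2  2  2  2  3  3  3
 A  0  1  2  3  3  3  3  3  3  3  3
 T  0  1  2  3  3  3  3  3  4  4  4
 G  0  1  2  3  4  4  4  4  4  4  5
 T  0  1  2  3  4  4  4  4  5  5  5
 T  0  1  2  3  4  4  4  4  5  6  6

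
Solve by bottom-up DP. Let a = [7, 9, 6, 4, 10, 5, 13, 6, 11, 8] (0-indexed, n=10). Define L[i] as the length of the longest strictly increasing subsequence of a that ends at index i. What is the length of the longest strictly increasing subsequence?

4

   i    0    1    2    3    4    5    6    7    8    9
a[i]    7    9    6    4   10    5   13    6   11    8
L[i]    1    2    1    1    3    2    4    3    4    4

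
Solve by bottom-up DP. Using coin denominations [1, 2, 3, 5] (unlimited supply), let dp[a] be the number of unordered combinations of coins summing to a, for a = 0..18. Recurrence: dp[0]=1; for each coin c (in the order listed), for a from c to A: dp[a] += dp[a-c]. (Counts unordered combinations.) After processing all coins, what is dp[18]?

71

after  coin     0     1     2     3     4     5     6     7     8     9    10    11    12    13    14    15    16    17    18
          1     1     1     1     1     1     1     1     1     1     1     1     1     1     1     1     1     1     1     1
          2     1     1     2     2     3     3     4     4     5     5     6     6     7     7     8     8     9     9    10
          3     1     1     2     3     4     5     7     8    10    12    14    16    19    21    24    27    30    33    37
          5     1     1     2     3     4     6     8    10    13    16    20    24    29    34    40    47    54    62    71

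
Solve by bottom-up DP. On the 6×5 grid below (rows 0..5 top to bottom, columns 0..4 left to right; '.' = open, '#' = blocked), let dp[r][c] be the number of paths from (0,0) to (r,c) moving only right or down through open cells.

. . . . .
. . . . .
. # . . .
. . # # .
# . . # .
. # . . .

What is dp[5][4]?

13

r\c   0   1   2   3   4
  0   1   1   1   1   1
  1   1   2   3   4   5
  2   1   0   3   7  12
  3   1   1   0   0  12
  4   0   1   1   0  12
  5   0   0   1   1  13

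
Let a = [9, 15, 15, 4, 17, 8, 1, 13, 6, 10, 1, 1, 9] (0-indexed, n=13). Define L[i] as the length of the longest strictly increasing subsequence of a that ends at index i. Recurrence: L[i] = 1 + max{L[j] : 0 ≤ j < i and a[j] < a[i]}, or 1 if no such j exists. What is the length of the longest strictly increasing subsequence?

3

   i    0    1    2    3    4    5    6    7    8    9   10   11   12
a[i]    9   15   15    4   17    8    1   13    6   10    1    1    9
L[i]    1    2    2    1    3    2    1    3    2    3    1    1    3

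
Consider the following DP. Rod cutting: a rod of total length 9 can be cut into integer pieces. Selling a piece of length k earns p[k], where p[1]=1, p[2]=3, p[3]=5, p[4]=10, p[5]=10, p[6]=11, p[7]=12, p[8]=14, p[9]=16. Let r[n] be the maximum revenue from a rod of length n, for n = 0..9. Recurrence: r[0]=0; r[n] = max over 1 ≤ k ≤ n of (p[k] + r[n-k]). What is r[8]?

20

   n    0    1    2    3    4    5    6    7    8    9
r[n]    0    1    3    5   10   11   13   15   20   21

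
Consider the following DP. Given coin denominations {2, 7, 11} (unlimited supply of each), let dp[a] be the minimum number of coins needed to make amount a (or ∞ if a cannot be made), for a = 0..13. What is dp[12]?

6

 a  0  1  2  3  4  5  6  7  8  9 10 11 12 13
dp  0  -  1  -  2  -  3  1  4  2  5  1  6  2
(- denotes ∞ / unreachable)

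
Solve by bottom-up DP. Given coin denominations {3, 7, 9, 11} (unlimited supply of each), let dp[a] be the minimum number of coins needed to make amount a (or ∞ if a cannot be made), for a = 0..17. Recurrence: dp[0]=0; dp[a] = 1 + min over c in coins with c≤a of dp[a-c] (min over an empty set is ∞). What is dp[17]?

3

 a  0  1  2  3  4  5  6  7  8  9 10 11 12 13 14 15 16 17
dp  0  -  -  1  -  -  2  1  -  1  2  1  2  3  2  3  2  3
(- denotes ∞ / unreachable)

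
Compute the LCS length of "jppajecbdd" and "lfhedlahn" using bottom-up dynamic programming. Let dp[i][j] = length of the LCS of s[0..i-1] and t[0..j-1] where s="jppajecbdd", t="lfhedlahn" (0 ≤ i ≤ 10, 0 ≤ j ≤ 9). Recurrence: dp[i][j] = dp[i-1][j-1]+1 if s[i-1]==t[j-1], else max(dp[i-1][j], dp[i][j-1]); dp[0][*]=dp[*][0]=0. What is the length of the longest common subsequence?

2

   ''  l  f  h  e  d  l  a  h  n
''  0  0  0  0  0  0  0  0  0  0
 j  0  0  0  0  0  0  0  0  0  0
 p  0  0  0  0  0  0  0  0  0  0
 p  0  0  0  0  0  0  0  0  0  0
 a  0  0  0  0  0  0  0  1  1  1
 j  0  0  0  0  0  0  0  1  1  1
 e  0  0  0  0  1  1  1  1  1  1
 c  0  0  0  0  1  1  1  1  1  1
 b  0  0  0  0  1  1  1  1  1  1
 d  0  0  0  0  1  2  2  2  2  2
 d  0  0  0  0  1  2  2  2  2  2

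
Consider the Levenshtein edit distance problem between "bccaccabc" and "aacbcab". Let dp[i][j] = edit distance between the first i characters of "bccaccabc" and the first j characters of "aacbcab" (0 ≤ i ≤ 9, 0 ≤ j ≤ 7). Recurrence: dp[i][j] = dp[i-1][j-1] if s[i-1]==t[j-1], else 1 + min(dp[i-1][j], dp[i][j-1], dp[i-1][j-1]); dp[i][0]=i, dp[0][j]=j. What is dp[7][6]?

4

   ''  a  a  c  b  c  a  b
''  0  1  2  3  4  5  6  7
 b  1  1  2  3  3  4  5  6
 c  2  2  2  2  3  3  4  5
 c  3  3  3  2  3  3  4  5
 a  4  3  3  3  3  4  3  4
 c  5  4  4  3  4  3  4  4
 c  6  5  5  4  4  4  4  5
 a  7  6  5  5  5  5  4  5
 b  8  7  6  6  5  6  5  4
 c  9  8  7  6  6  5  6  5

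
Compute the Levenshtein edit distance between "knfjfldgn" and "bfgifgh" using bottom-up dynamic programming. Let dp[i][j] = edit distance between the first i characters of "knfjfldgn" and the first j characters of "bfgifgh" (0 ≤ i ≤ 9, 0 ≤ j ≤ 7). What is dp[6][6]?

5

   ''  b  f  g  i  f  g  h
''  0  1  2  3  4  5  6  7
 k  1  1  2  3  4  5  6  7
 n  2  2  2  3  4  5  6  7
 f  3  3  2  3  4  4  5  6
 j  4  4  3  3  4  5  5  6
 f  5  5  4  4  4  4  5  6
 l  6  6  5  5  5  5  5  6
 d  7  7  6  6  6  6  6  6
 g  8  8  7  6  7  7  6  7
 n  9  9  8  7  7  8  7  7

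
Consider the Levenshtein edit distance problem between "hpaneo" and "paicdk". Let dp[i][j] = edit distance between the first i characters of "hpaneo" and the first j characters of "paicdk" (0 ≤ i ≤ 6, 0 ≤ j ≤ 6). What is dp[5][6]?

5

   ''  p  a  i  c  d  k
''  0  1  2  3  4  5  6
 h  1  1  2  3  4  5  6
 p  2  1  2  3  4  5  6
 a  3  2  1  2  3  4  5
 n  4  3  2  2  3  4  5
 e  5  4  3  3  3  4  5
 o  6  5  4  4  4  4  5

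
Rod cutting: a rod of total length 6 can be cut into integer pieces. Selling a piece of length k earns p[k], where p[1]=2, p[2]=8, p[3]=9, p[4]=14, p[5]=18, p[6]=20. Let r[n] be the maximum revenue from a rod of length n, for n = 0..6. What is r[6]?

   n    0    1    2    3    4    5    6
r[n]    0    2    8   10   16   18   24

24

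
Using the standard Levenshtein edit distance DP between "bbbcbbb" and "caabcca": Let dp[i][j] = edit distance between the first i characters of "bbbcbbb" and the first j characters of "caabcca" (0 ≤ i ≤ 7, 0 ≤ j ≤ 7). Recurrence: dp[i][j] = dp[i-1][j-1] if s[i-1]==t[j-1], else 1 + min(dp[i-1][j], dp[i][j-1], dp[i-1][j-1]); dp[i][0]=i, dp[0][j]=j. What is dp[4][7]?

   ''  c  a  a  b  c  c  a
''  0  1  2  3  4  5  6  7
 b  1  1  2  3  3  4  5  6
 b  2  2  2  3  3  4  5  6
 b  3  3  3  3  3  4  5  6
 c  4  3  4  4  4  3  4  5
 b  5  4  4  5  4  4  4  5
 b  6  5  5  5  5  5  5  5
 b  7  6  6  6  5  6  6  6

5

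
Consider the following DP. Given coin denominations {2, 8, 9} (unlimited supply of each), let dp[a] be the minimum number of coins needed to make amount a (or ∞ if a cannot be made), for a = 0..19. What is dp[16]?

2

 a  0  1  2  3  4  5  6  7  8  9 10 11 12 13 14 15 16 17 18 19
dp  0  -  1  -  2  -  3  -  1  1  2  2  3  3  4  4  2  2  2  3
(- denotes ∞ / unreachable)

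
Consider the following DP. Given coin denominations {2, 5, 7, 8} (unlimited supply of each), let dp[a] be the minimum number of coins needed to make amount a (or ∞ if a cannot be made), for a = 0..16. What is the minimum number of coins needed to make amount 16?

2

 a  0  1  2  3  4  5  6  7  8  9 10 11 12 13 14 15 16
dp  0  -  1  -  2  1  3  1  1  2  2  3  2  2  2  2  2
(- denotes ∞ / unreachable)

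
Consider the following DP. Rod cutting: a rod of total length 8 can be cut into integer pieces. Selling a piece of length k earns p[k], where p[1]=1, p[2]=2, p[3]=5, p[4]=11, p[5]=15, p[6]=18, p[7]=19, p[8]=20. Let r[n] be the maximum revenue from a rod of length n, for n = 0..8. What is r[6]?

   n    0    1    2    3    4    5    6    7    8
r[n]    0    1    2    5   11   15   18   19   22

18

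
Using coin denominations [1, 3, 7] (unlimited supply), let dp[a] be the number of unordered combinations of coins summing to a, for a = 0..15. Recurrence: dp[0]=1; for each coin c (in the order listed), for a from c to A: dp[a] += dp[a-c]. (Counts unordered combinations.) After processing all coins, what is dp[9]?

5

after  coin     0     1     2     3     4     5     6     7     8     9    10    11    12    13    14    15
          1     1     1     1     1     1     1     1     1     1     1     1     1     1     1     1     1
          3     1     1     1     2     2     2     3     3     3     4     4     4     5     5     5     6
          7     1     1     1     2     2     2     3     4     4     5     6     6     7     8     9    10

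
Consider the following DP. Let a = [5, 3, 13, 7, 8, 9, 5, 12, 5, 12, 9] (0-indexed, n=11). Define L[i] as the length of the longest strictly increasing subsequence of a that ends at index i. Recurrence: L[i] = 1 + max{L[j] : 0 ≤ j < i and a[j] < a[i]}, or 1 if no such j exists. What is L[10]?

4

   i    0    1    2    3    4    5    6    7    8    9   10
a[i]    5    3   13    7    8    9    5   12    5   12    9
L[i]    1    1    2    2    3    4    2    5    2    5    4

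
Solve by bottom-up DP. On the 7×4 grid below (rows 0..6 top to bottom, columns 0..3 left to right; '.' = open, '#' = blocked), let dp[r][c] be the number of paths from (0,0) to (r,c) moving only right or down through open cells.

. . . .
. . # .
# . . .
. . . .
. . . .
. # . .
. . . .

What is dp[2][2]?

2

r\c   0   1   2   3
  0   1   1   1   1
  1   1   2   0   1
  2   0   2   2   3
  3   0   2   4   7
  4   0   2   6  13
  5   0   0   6  19
  6   0   0   6  25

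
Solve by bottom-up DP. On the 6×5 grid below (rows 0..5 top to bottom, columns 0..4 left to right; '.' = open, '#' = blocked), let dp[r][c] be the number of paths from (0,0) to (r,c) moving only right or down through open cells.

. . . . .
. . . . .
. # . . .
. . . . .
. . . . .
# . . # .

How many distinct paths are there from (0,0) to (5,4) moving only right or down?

40

r\c   0   1   2   3   4
  0   1   1   1   1   1
  1   1   2   3   4   5
  2   1   0   3   7  12
  3   1   1   4  11  23
  4   1   2   6  17  40
  5   0   2   8   0  40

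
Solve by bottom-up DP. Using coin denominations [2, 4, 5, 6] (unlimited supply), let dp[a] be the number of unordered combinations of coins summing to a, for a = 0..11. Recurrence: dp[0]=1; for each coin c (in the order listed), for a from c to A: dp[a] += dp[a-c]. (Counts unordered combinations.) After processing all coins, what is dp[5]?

after  coin     0     1     2     3     4     5     6     7     8     9    10    11
          2     1     0     1     0     1     0     1     0     1     0     1     0
          4     1     0     1     0     2     0     2     0     3     0     3     0
          5     1     0     1     0     2     1     2     1     3     2     4     2
          6     1     0     1     0     2     1     3     1     4     2     6     3

1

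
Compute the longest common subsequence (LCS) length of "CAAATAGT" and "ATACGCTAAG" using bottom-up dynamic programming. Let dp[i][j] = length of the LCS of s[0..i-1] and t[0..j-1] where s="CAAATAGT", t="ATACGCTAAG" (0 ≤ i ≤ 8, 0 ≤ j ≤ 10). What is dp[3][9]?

3

   ''  A  T  A  C  G  C  T  A  A  G
''  0  0  0  0  0  0  0  0  0  0  0
 C  0  0  0  0  1  1  1  1  1  1  1
 A  0  1  1  1  1  1  1  1  2  2  2
 A  0  1  1  2  2  2  2  2  2  3  3
 A  0  1  1  2  2  2  2  2  3  3  3
 T  0  1  2  2  2  2  2  3  3  3  3
 A  0  1  2  3  3  3  3  3  4  4  4
 G  0  1  2  3  3  4  4  4  4  4  5
 T  0  1  2  3  3  4  4  5  5  5  5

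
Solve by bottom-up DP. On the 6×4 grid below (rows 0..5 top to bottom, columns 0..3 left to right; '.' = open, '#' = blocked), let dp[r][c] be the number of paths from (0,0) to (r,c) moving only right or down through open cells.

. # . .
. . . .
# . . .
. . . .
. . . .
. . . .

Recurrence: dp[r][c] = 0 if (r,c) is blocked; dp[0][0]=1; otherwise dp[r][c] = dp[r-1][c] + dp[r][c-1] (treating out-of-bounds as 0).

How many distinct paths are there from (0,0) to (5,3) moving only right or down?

r\c   0   1   2   3
  0   1   0   0   0
  1   1   1   1   1
  2   0   1   2   3
  3   0   1   3   6
  4   0   1   4  10
  5   0   1   5  15

15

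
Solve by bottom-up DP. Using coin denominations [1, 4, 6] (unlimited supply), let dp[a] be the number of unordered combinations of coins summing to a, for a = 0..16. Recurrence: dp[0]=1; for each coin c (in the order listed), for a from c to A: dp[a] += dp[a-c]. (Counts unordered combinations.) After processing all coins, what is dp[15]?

8

after  coin     0     1     2     3     4     5     6     7     8     9    10    11    12    13    14    15    16
          1     1     1     1     1     1     1     1     1     1     1     1     1     1     1     1     1     1
          4     1     1     1     1     2     2     2     2     3     3     3     3     4     4     4     4     5
          6     1     1     1     1     2     2     3     3     4     4     5     5     7     7     8     8    10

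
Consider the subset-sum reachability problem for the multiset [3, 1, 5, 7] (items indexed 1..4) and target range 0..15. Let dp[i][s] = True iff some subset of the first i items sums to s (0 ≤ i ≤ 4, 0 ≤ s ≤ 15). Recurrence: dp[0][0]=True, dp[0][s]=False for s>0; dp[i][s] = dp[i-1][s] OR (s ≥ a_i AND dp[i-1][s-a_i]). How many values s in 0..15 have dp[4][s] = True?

i\s   0   1   2   3   4   5   6   7   8   9  10  11  12  13  14  15
  0   T   F   F   F   F   F   F   F   F   F   F   F   F   F   F   F
  1   T   F   F   T   F   F   F   F   F   F   F   F   F   F   F   F
  2   T   T   F   T   T   F   F   F   F   F   F   F   F   F   F   F
  3   T   T   F   T   T   T   T   F   T   T   F   F   F   F   F   F
  4   T   T   F   T   T   T   T   T   T   T   T   T   T   T   F   T

14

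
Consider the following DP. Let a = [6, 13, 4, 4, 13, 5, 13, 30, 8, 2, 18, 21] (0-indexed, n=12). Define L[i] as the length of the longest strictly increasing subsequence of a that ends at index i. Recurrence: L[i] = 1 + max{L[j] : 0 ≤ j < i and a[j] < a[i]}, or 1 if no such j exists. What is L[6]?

   i    0    1    2    3    4    5    6    7    8    9   10   11
a[i]    6   13    4    4   13    5   13   30    8    2   18   21
L[i]    1    2    1    1    2    2    3    4    3    1    4    5

3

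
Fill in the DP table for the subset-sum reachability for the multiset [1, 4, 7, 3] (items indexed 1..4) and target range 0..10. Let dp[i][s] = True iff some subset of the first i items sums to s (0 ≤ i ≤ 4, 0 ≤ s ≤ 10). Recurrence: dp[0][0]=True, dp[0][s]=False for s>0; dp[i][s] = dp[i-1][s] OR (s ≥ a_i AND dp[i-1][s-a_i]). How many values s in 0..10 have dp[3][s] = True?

6

i\s   0   1   2   3   4   5   6   7   8   9  10
  0   T   F   F   F   F   F   F   F   F   F   F
  1   T   T   F   F   F   F   F   F   F   F   F
  2   T   T   F   F   T   T   F   F   F   F   F
  3   T   T   F   F   T   T   F   T   T   F   F
  4   T   T   F   T   T   T   F   T   T   F   T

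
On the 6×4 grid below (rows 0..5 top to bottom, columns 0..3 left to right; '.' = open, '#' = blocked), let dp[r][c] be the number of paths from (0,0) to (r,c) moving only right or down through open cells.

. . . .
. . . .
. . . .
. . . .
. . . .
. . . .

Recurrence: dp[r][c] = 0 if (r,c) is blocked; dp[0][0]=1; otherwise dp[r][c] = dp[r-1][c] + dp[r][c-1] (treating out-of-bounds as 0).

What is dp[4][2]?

r\c   0   1   2   3
  0   1   1   1   1
  1   1   2   3   4
  2   1   3   6  10
  3   1   4  10  20
  4   1   5  15  35
  5   1   6  21  56

15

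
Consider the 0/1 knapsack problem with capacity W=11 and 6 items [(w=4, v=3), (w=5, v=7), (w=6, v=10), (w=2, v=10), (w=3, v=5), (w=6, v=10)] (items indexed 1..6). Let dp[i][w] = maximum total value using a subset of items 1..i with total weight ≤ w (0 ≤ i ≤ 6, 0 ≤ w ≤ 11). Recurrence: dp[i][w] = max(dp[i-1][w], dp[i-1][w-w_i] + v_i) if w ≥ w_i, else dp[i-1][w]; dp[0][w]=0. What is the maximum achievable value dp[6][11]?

i\w   0   1   2   3   4   5   6   7   8   9  10  11
  0   0   0   0   0   0   0   0   0   0   0   0   0
  1   0   0   0   0   3   3   3   3   3   3   3   3
  2   0   0   0   0   3   7   7   7   7  10  10  10
  3   0   0   0   0   3   7  10  10  10  10  13  17
  4   0   0  10  10  10  10  13  17  20  20  20  20
  5   0   0  10  10  10  15  15  17  20  20  22  25
  6   0   0  10  10  10  15  15  17  20  20  22  25

25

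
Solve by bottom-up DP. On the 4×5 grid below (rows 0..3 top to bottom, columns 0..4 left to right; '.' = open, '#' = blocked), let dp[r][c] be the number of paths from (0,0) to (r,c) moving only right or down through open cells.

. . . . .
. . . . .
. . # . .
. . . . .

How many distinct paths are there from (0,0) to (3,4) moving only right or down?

r\c   0   1   2   3   4
  0   1   1   1   1   1
  1   1   2   3   4   5
  2   1   3   0   4   9
  3   1   4   4   8  17

17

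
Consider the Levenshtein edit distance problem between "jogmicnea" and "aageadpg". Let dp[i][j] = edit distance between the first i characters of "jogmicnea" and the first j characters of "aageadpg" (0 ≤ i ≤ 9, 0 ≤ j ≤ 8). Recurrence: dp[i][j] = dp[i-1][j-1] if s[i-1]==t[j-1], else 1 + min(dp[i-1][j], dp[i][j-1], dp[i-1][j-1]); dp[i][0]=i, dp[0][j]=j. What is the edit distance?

   ''  a  a  g  e  a  d  p  g
''  0  1  2  3  4  5  6  7  8
 j  1  1  2  3  4  5  6  7  8
 o  2  2  2  3  4  5  6  7  8
 g  3  3  3  2  3  4  5  6  7
 m  4  4  4  3  3  4  5  6  7
 i  5  5  5  4  4  4  5  6  7
 c  6  6  6  5  5  5  5  6  7
 n  7  7  7  6  6  6  6  6  7
 e  8  8  8  7  6  7  7  7  7
 a  9  8  8  8  7  6  7  8  8

8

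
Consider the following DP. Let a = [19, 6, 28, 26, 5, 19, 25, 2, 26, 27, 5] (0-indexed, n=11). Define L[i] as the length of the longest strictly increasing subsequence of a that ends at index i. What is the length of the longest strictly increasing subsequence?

   i    0    1    2    3    4    5    6    7    8    9   10
a[i]   19    6   28   26    5   19   25    2   26   27    5
L[i]    1    1    2    2    1    2    3    1    4    5    2

5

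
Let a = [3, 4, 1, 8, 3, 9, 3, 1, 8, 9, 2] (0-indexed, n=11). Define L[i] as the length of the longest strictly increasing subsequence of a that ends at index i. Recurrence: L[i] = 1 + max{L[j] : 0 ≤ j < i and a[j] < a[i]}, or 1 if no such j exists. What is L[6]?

2

   i    0    1    2    3    4    5    6    7    8    9   10
a[i]    3    4    1    8    3    9    3    1    8    9    2
L[i]    1    2    1    3    2    4    2    1    3    4    2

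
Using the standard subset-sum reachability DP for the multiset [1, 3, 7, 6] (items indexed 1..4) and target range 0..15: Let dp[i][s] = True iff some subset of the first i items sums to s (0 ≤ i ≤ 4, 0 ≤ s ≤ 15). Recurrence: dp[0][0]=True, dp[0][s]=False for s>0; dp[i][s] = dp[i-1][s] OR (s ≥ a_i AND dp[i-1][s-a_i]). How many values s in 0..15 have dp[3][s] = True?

8

i\s   0   1   2   3   4   5   6   7   8   9  10  11  12  13  14  15
  0   T   F   F   F   F   F   F   F   F   F   F   F   F   F   F   F
  1   T   T   F   F   F   F   F   F   F   F   F   F   F   F   F   F
  2   T   T   F   T   T   F   F   F   F   F   F   F   F   F   F   F
  3   T   T   F   T   T   F   F   T   T   F   T   T   F   F   F   F
  4   T   T   F   T   T   F   T   T   T   T   T   T   F   T   T   F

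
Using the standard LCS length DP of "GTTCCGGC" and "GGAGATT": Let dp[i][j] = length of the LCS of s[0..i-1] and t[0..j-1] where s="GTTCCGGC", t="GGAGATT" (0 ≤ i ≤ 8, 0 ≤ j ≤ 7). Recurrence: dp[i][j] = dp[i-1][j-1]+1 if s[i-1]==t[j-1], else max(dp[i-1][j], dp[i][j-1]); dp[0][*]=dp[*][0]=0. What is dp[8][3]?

2

   ''  G  G  A  G  A  T  T
''  0  0  0  0  0  0  0  0
 G  0  1  1  1  1  1  1  1
 T  0  1  1  1  1  1  2  2
 T  0  1  1  1  1  1  2  3
 C  0  1  1  1  1  1  2  3
 C  0  1  1  1  1  1  2  3
 G  0  1  2  2  2  2  2  3
 G  0  1  2  2  3  3  3  3
 C  0  1  2  2  3  3  3  3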